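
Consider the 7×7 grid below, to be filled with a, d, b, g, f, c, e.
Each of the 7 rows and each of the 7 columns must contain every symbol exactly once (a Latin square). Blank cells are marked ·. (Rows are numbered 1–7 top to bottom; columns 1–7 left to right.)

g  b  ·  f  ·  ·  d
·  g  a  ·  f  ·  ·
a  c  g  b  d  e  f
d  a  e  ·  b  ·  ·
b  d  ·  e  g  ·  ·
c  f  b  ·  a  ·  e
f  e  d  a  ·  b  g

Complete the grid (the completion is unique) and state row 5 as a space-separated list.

Row 1, column 3: row 1 has {d, b, g, f} and column 3 has {a, d, b, g, e}, leaving only c.
Row 5, column 3: row 5 has {d, b, g, e} and column 3 has {a, d, b, g, c, e}, leaving only f.
Row 1, column 5: row 1 has {d, b, g, f, c} and column 5 has {a, d, b, g, f}, leaving only e.
Row 1, column 6: row 1 has {d, b, g, f, c, e} and column 6 has {b, e}, leaving only a.
Row 5, column 6: row 5 has {d, b, g, f, e} and column 6 has {a, b, e}, leaving only c.
Row 5, column 7: row 5 has {d, b, g, f, c, e} and column 7 has {d, g, f, e}, leaving only a.
So row 5 reads: b d f e g c a.

b d f e g c a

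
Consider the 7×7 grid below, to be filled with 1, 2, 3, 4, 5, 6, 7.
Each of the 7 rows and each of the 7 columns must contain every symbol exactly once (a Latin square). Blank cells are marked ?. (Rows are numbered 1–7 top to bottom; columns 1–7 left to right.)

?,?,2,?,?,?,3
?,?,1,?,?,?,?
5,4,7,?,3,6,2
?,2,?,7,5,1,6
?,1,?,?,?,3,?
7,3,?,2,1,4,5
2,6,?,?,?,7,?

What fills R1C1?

Row 1, column 6: row 1 has {2, 3} and column 6 has {1, 3, 4, 6, 7}, leaving only 5.
Row 1, column 2: row 1 has {2, 3, 5} and column 2 has {1, 2, 3, 4, 6}, leaving only 7.
Row 2, column 2: row 2 has {1} and column 2 has {1, 2, 3, 4, 6, 7}, leaving only 5.
Row 2, column 6: row 2 has {1, 5} and column 6 has {1, 3, 4, 5, 6, 7}, leaving only 2.
Row 3, column 4: row 3 has {2, 3, 4, 5, 6, 7} and column 4 has {2, 7}, leaving only 1.
Row 6, column 3: row 6 has {1, 2, 3, 4, 5, 7} and column 3 has {1, 2, 7}, leaving only 6.
Row 7, column 5: row 7 has {2, 6, 7} and column 5 has {1, 3, 5}, leaving only 4.
Row 1, column 5: row 1 has {2, 3, 5, 7} and column 5 has {1, 3, 4, 5}, leaving only 6.
Row 1, column 4: row 1 has {2, 3, 5, 6, 7} and column 4 has {1, 2, 7}, leaving only 4.
Row 1 already has {2, 3, 4, 5, 6, 7} and column 1 already has {2, 5, 7}, so row 1, column 1 must be 1.

1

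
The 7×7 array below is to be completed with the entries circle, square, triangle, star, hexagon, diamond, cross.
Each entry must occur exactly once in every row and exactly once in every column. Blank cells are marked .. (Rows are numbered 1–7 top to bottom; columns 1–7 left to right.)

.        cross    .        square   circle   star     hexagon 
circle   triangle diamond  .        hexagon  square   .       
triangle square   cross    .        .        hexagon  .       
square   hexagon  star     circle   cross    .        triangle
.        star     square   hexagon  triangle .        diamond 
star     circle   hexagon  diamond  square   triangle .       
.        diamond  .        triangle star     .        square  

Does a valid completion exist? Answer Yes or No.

No row or column among the givens repeats a symbol, and propagating forced cells runs into no contradiction.
One valid completion exists (for instance, diamond cross triangle square circle star hexagon / circle triangle diamond cross hexagon square star / triangle square cross star diamond hexagon circle / square hexagon star circle cross diamond triangle / cross star square hexagon triangle circle diamond / star circle hexagon diamond square triangle cross / hexagon diamond circle triangle star cross square).

Yes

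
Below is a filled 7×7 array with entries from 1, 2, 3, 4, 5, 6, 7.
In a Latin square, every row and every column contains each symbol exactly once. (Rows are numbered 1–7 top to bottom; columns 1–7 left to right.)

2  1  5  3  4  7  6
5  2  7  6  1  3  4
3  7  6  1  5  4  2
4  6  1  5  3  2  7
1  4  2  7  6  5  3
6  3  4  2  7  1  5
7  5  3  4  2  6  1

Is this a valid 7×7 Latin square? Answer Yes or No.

Yes

Each row is a permutation of the 7 symbols, and so is each column.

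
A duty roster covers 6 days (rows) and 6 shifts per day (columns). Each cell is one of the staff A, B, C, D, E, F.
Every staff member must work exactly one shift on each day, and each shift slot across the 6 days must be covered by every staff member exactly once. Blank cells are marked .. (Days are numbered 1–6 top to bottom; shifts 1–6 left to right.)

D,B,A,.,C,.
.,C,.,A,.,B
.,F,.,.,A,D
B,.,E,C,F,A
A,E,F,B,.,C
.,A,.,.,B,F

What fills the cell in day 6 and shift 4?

Day 1, shift 6: day 1 has {A, B, C, D} and shift 6 has {A, B, C, D, F}, leaving only E.
Day 1, shift 4: day 1 has {A, B, C, D, E} and shift 4 has {A, B, C}, leaving only F.
Day 2, shift 3: day 2 has {A, B, C} and shift 3 has {A, E, F}, leaving only D.
Day 2, shift 5: day 2 has {A, B, C, D} and shift 5 has {A, B, C, F}, leaving only E.
Day 2, shift 1: day 2 has {A, B, C, D, E} and shift 1 has {A, B, D}, leaving only F.
Day 3, shift 4: day 3 has {A, D, F} and shift 4 has {A, B, C, F}, leaving only E.
Day 6 already has {A, B, F} and shift 4 already has {A, B, C, E, F}, so day 6, shift 4 must be D.

D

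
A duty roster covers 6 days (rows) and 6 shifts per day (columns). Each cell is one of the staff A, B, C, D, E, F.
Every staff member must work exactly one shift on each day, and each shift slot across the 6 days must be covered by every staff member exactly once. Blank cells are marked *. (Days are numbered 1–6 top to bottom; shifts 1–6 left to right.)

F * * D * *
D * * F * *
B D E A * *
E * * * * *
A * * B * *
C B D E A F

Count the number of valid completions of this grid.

20

Day 1, shift 2: eliminating its day and shift leaves {A, C, E}.
Day 1, shift 3: eliminating its day and shift leaves {A, B, C}.
Day 1, shift 5: eliminating its day and shift leaves {B, C, E}.
Day 1, shift 6: eliminating its day and shift leaves {A, B, C, E}.
Day 2, shift 2: eliminating its day and shift leaves {A, C, E}.
Day 2, shift 3: eliminating its day and shift leaves {A, B, C}.
Day 2, shift 5: eliminating its day and shift leaves {B, C, E}.
Day 2, shift 6: eliminating its day and shift leaves {A, B, C, E}.
Day 3, shift 5: eliminating its day and shift leaves {C, F}.
Day 3, shift 6: eliminating its day and shift leaves {C}.
Day 4, shift 2: eliminating its day and shift leaves {A, C, F}.
Day 4, shift 3: eliminating its day and shift leaves {A, B, C, F}.
Day 4, shift 4: eliminating its day and shift leaves {C}.
Day 4, shift 5: eliminating its day and shift leaves {B, C, D, F}.
Day 4, shift 6: eliminating its day and shift leaves {A, B, C, D}.
Day 5, shift 2: eliminating its day and shift leaves {C, E, F}.
Day 5, shift 3: eliminating its day and shift leaves {C, F}.
Day 5, shift 5: eliminating its day and shift leaves {C, D, E, F}.
Day 5, shift 6: eliminating its day and shift leaves {C, D, E}.
Enumerating the assignments across these blanks that avoid any day or shift repeat gives 20 completions.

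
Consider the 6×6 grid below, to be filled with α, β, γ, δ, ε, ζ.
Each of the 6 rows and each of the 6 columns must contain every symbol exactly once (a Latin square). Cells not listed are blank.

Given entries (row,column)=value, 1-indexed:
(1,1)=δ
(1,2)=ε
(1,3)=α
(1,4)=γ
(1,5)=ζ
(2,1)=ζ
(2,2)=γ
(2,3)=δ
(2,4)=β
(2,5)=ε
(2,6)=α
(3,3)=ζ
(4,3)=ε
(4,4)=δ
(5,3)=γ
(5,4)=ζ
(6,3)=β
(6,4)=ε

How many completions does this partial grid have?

14

Row 1, column 6: eliminating its row and column leaves {β}.
Row 3, column 1: eliminating its row and column leaves {α, β, γ, ε}.
Row 3, column 2: eliminating its row and column leaves {α, β, δ}.
Row 3, column 4: eliminating its row and column leaves {α}.
Row 3, column 5: eliminating its row and column leaves {α, β, γ, δ}.
Row 3, column 6: eliminating its row and column leaves {β, γ, δ, ε}.
Row 4, column 1: eliminating its row and column leaves {α, β, γ}.
Row 4, column 2: eliminating its row and column leaves {α, β, ζ}.
Row 4, column 5: eliminating its row and column leaves {α, β, γ}.
Row 4, column 6: eliminating its row and column leaves {β, γ, ζ}.
Row 5, column 1: eliminating its row and column leaves {α, β, ε}.
Row 5, column 2: eliminating its row and column leaves {α, β, δ}.
Row 5, column 5: eliminating its row and column leaves {α, β, δ}.
Row 5, column 6: eliminating its row and column leaves {β, δ, ε}.
Row 6, column 1: eliminating its row and column leaves {α, γ}.
Row 6, column 2: eliminating its row and column leaves {α, δ, ζ}.
Row 6, column 5: eliminating its row and column leaves {α, γ, δ}.
Row 6, column 6: eliminating its row and column leaves {γ, δ, ζ}.
Enumerating the assignments across these blanks that avoid any row or column repeat gives 14 completions.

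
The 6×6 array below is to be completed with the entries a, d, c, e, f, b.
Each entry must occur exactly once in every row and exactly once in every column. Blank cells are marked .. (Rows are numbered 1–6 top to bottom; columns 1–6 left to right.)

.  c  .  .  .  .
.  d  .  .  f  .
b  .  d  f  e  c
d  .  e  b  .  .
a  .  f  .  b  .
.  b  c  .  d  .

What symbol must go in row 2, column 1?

Row 1, column 5: row 1 has {c} and column 5 has {d, e, f, b}, leaving only a.
Row 1, column 3: row 1 has {a, c} and column 3 has {d, c, e, f}, leaving only b.
Row 2, column 3: row 2 has {d, f} and column 3 has {d, c, e, f, b}, leaving only a.
Row 3, column 2: row 3 has {d, c, e, f, b} and column 2 has {d, c, b}, leaving only a.
Row 4, column 2: row 4 has {d, e, b} and column 2 has {a, d, c, b}, leaving only f.
Row 4, column 5: row 4 has {d, e, f, b} and column 5 has {a, d, e, f, b}, leaving only c.
Row 4, column 6: row 4 has {d, c, e, f, b} and column 6 has {c}, leaving only a.
Row 5, column 2: row 5 has {a, f, b} and column 2 has {a, d, c, f, b}, leaving only e.
Row 5, column 6: row 5 has {a, e, f, b} and column 6 has {a, c}, leaving only d.
Row 5, column 4: row 5 has {a, d, e, f, b} and column 4 has {f, b}, leaving only c.
Row 2, column 4: row 2 has {a, d, f} and column 4 has {c, f, b}, leaving only e.
Row 2 already has {a, d, e, f} and column 1 already has {a, d, b}, so row 2, column 1 must be c.

c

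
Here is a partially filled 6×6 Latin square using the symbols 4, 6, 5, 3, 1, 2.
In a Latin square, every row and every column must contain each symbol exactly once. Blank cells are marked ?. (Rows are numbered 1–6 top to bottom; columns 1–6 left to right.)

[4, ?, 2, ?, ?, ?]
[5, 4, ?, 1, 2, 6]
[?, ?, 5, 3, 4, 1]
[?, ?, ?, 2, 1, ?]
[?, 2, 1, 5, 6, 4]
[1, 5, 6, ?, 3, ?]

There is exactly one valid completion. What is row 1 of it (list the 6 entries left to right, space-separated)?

Row 1, column 4: row 1 has {4, 2} and column 4 has {5, 3, 1, 2}, leaving only 6.
Row 1, column 5: row 1 has {4, 6, 2} and column 5 has {4, 6, 3, 1, 2}, leaving only 5.
Row 1, column 6: row 1 has {4, 6, 5, 2} and column 6 has {4, 6, 1}, leaving only 3.
Row 1, column 2: row 1 has {4, 6, 5, 3, 2} and column 2 has {4, 5, 2}, leaving only 1.
So row 1 reads: 4 1 2 6 5 3.

4 1 2 6 5 3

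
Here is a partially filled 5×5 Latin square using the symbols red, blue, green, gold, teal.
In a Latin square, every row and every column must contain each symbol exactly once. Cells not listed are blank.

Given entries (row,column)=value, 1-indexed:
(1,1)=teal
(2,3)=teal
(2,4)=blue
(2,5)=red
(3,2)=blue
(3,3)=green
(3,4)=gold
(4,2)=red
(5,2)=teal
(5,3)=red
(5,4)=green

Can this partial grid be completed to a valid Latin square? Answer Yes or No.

No row or column among the givens repeats a symbol, and propagating forced cells runs into no contradiction.
One valid completion exists (for instance, teal green blue red gold / green gold teal blue red / red blue green gold teal / blue red gold teal green / gold teal red green blue).

Yes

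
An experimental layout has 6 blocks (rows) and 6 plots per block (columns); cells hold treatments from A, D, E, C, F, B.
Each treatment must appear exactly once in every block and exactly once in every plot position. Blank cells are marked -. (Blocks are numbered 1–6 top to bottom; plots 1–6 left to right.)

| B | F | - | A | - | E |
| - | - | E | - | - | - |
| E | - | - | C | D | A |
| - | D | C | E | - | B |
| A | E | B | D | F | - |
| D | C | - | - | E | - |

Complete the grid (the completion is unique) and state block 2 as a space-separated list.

Block 1, plot 3: block 1 has {A, E, F, B} and plot 3 has {E, C, B}, leaving only D.
Block 1, plot 5: block 1 has {A, D, E, F, B} and plot 5 has {D, E, F}, leaving only C.
Block 3, plot 2: block 3 has {A, D, E, C} and plot 2 has {D, E, C, F}, leaving only B.
Block 2, plot 2: block 2 has {E} and plot 2 has {D, E, C, F, B}, leaving only A.
Block 2, plot 5: block 2 has {A, E} and plot 5 has {D, E, C, F}, leaving only B.
Block 2, plot 4: block 2 has {A, E, B} and plot 4 has {A, D, E, C}, leaving only F.
Block 2, plot 1: block 2 has {A, E, F, B} and plot 1 has {A, D, E, B}, leaving only C.
Block 2, plot 6: block 2 has {A, E, C, F, B} and plot 6 has {A, E, B}, leaving only D.
So block 2 reads: C A E F B D.

C A E F B D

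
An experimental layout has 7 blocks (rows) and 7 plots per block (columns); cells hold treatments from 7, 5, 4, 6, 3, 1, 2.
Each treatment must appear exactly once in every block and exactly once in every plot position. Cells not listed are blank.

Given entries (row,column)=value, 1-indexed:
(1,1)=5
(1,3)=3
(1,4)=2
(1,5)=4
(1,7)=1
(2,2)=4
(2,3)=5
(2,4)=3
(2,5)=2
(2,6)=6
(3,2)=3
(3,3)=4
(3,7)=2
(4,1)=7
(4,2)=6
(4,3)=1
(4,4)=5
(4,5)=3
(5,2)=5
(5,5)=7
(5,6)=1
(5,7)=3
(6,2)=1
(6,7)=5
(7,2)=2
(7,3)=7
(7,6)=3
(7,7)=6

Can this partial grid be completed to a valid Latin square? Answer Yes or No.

No

Block 1, plot 2: block 1 has {5, 4, 3, 1, 2} and plot 2 has {5, 4, 6, 3, 1, 2}, so it must be 7.
Now block 1, plot 6: block 1 together with plot 6 already contain {7, 5, 4, 6, 3, 1, 2} — every symbol — so nothing can go there. The grid has no valid completion.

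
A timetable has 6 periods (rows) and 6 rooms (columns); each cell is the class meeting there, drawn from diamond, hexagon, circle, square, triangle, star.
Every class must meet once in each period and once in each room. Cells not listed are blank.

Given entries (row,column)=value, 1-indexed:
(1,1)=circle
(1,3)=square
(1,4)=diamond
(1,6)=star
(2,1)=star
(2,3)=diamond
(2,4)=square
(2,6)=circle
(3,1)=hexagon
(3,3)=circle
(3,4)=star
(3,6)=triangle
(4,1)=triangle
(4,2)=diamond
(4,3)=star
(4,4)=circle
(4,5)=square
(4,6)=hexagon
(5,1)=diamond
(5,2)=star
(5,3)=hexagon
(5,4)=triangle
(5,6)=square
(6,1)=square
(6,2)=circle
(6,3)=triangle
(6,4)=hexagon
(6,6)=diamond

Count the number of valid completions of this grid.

2

Period 1, room 2: eliminating its period and room leaves {hexagon, triangle}.
Period 1, room 5: eliminating its period and room leaves {hexagon, triangle}.
Period 2, room 2: eliminating its period and room leaves {hexagon, triangle}.
Period 2, room 5: eliminating its period and room leaves {hexagon, triangle}.
Period 3, room 2: eliminating its period and room leaves {square}.
Period 3, room 5: eliminating its period and room leaves {diamond}.
Period 5, room 5: eliminating its period and room leaves {circle}.
Period 6, room 5: eliminating its period and room leaves {star}.
Enumerating the assignments across these blanks that avoid any period or room repeat gives 2 completions.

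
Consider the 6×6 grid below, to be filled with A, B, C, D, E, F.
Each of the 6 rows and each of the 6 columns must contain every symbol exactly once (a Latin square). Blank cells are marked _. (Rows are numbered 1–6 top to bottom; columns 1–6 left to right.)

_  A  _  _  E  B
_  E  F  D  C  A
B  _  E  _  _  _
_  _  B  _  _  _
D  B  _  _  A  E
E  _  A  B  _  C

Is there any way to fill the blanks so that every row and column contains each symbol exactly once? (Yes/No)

No

Row 2, column 1: row 2 together with column 1 already contain {A, B, C, D, E, F} — every symbol — so nothing can go there. The grid has no valid completion.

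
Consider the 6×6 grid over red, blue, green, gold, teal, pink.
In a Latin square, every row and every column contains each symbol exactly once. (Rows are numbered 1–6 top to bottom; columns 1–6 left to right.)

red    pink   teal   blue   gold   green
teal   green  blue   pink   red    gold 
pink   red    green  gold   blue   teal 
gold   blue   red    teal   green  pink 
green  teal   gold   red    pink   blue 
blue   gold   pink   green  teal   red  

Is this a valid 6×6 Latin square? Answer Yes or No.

Yes

Each row is a permutation of the 6 symbols, and so is each column.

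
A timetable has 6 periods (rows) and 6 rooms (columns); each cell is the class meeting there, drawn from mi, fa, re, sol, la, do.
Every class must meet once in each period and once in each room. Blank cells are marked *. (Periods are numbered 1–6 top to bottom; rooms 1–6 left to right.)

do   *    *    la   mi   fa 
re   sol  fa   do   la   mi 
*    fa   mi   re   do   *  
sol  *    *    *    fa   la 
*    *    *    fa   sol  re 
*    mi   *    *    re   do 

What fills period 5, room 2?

la

Period 1, room 2: period 1 has {mi, fa, la, do} and room 2 has {mi, fa, sol}, leaving only re.
Period 1, room 3: period 1 has {mi, fa, re, la, do} and room 3 has {mi, fa}, leaving only sol.
Period 3, room 1: period 3 has {mi, fa, re, do} and room 1 has {re, sol, do}, leaving only la.
Period 3, room 6: period 3 has {mi, fa, re, la, do} and room 6 has {mi, fa, re, la, do}, leaving only sol.
Period 4, room 2: period 4 has {fa, sol, la} and room 2 has {mi, fa, re, sol}, leaving only do.
Period 5 already has {fa, re, sol} and room 2 already has {mi, fa, re, sol, do}, so period 5, room 2 must be la.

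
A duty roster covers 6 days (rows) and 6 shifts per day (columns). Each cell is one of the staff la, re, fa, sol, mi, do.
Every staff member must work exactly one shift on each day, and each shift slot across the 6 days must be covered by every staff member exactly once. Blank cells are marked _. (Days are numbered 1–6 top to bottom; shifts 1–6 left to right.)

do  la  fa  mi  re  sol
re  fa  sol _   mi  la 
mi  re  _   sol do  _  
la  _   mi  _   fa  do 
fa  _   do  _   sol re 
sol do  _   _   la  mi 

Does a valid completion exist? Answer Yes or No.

No day or shift among the givens repeats a symbol, and propagating forced cells runs into no contradiction.
One valid completion exists (for instance, do la fa mi re sol / re fa sol do mi la / mi re la sol do fa / la sol mi re fa do / fa mi do la sol re / sol do re fa la mi).

Yes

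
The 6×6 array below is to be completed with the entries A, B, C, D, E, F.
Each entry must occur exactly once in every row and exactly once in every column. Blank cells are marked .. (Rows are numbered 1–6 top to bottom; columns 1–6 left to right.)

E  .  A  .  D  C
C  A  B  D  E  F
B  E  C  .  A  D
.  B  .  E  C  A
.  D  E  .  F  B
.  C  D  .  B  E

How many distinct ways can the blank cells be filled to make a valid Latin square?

1

Row 1, column 2: eliminating its row and column leaves {F}.
Row 1, column 4: eliminating its row and column leaves {B, F}.
Row 3, column 4: eliminating its row and column leaves {F}.
Row 4, column 1: eliminating its row and column leaves {D, F}.
Row 4, column 3: eliminating its row and column leaves {F}.
Row 5, column 1: eliminating its row and column leaves {A}.
Row 5, column 4: eliminating its row and column leaves {A, C}.
Row 6, column 1: eliminating its row and column leaves {A, F}.
Row 6, column 4: eliminating its row and column leaves {A, F}.
Only one assignment across all blanks avoids any row or column repeat, giving 1 completion.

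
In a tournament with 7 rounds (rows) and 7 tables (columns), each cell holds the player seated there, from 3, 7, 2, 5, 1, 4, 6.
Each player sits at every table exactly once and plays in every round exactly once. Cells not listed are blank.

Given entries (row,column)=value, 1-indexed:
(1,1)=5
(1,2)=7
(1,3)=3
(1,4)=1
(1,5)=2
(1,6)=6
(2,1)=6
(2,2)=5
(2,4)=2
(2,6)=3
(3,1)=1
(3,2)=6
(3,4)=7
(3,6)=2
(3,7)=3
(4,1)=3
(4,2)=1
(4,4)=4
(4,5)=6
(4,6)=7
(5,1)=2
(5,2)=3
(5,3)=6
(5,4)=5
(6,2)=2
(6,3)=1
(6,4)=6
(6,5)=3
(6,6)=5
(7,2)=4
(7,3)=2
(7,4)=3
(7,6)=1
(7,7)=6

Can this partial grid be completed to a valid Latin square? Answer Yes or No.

No

Round 1, table 7: round 1 has {3, 7, 2, 5, 1, 6} and table 7 has {3, 6}, so it must be 4.
Round 4, table 3: round 4 has {3, 7, 1, 4, 6} and table 3 has {3, 2, 1, 6}, so it must be 5.
Round 3, table 3: round 3 has {3, 7, 2, 1, 6} and table 3 has {3, 2, 5, 1, 6}, so it must be 4.
Round 2, table 3: round 2 has {3, 2, 5, 6} and table 3 has {3, 2, 5, 1, 4, 6}, so it must be 7.
Round 2, table 7: round 2 has {3, 7, 2, 5, 6} and table 7 has {3, 4, 6}, so it must be 1.
Round 2, table 5: round 2 has {3, 7, 2, 5, 1, 6} and table 5 has {3, 2, 6}, so it must be 4.
Round 3, table 5: round 3 has {3, 7, 2, 1, 4, 6} and table 5 has {3, 2, 4, 6}, so it must be 5.
Round 4, table 7: round 4 has {3, 7, 5, 1, 4, 6} and table 7 has {3, 1, 4, 6}, so it must be 2.
Round 5, table 6: round 5 has {3, 2, 5, 6} and table 6 has {3, 7, 2, 5, 1, 6}, so it must be 4.
Round 5, table 7: round 5 has {3, 2, 5, 4, 6} and table 7 has {3, 2, 1, 4, 6}, so it must be 7.
Now round 6, table 7: round 6 together with table 7 already contain {3, 7, 2, 5, 1, 4, 6} — every symbol — so nothing can go there. The grid has no valid completion.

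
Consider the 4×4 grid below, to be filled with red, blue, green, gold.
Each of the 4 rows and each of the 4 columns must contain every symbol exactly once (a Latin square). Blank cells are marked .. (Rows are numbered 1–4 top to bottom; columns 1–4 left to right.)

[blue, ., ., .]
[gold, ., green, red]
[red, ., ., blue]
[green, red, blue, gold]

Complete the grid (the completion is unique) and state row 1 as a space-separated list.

Row 1, column 4: row 1 has {blue} and column 4 has {red, blue, gold}, leaving only green.
Row 1, column 2: row 1 has {blue, green} and column 2 has {red}, leaving only gold.
Row 1, column 3: row 1 has {blue, green, gold} and column 3 has {blue, green}, leaving only red.
So row 1 reads: blue gold red green.

blue gold red green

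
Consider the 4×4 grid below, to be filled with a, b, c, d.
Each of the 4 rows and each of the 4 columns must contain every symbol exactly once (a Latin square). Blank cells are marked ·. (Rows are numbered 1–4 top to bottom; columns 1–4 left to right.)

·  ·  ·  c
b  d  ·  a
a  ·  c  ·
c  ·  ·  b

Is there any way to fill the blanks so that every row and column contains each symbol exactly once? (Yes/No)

Row 2, column 3: row 2 together with column 3 already contain {a, b, c, d} — every symbol — so nothing can go there. The grid has no valid completion.

No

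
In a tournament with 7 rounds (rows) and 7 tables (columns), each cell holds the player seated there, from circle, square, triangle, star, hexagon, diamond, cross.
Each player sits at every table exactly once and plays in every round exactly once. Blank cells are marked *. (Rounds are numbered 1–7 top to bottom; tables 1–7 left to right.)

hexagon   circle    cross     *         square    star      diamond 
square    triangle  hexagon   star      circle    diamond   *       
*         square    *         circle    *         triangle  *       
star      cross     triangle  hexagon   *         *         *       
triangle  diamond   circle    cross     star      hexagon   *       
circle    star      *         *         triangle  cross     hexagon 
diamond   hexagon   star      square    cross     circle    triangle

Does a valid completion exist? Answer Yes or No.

Yes

No round or table among the givens repeats a symbol, and propagating forced cells runs into no contradiction.
One valid completion exists (for instance, hexagon circle cross triangle square star diamond / square triangle hexagon star circle diamond cross / cross square diamond circle hexagon triangle star / star cross triangle hexagon diamond square circle / triangle diamond circle cross star hexagon square / circle star square diamond triangle cross hexagon / diamond hexagon star square cross circle triangle).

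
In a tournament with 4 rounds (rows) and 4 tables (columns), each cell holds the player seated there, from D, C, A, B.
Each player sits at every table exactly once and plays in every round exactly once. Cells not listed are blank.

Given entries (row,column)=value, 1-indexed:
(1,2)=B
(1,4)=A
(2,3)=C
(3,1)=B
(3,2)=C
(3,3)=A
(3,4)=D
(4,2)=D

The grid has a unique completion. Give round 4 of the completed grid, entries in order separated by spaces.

Round 4, table 3: round 4 has {D} and table 3 has {C, A}, leaving only B.
Round 4, table 4: round 4 has {D, B} and table 4 has {D, A}, leaving only C.
Round 4, table 1: round 4 has {D, C, B} and table 1 has {B}, leaving only A.
So round 4 reads: A D B C.

A D B C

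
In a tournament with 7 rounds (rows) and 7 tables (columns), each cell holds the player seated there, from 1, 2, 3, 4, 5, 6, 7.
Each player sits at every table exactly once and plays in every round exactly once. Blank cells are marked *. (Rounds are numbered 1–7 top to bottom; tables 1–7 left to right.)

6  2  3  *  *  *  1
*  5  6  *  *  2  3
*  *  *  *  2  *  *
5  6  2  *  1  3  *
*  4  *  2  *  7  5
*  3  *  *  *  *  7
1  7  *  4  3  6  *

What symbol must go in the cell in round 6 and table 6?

1

Round 3, table 2: round 3 has {2} and table 2 has {2, 3, 4, 5, 6, 7}, leaving only 1.
Round 4, table 4: round 4 has {1, 2, 3, 5, 6} and table 4 has {2, 4}, leaving only 7.
Round 1, table 4: round 1 has {1, 2, 3, 6} and table 4 has {2, 4, 7}, leaving only 5.
Round 1, table 6: round 1 has {1, 2, 3, 5, 6} and table 6 has {2, 3, 6, 7}, leaving only 4.
Round 1, table 5: round 1 has {1, 2, 3, 4, 5, 6} and table 5 has {1, 2, 3}, leaving only 7.
Round 2, table 4: round 2 has {2, 3, 5, 6} and table 4 has {2, 4, 5, 7}, leaving only 1.
Round 2, table 5: round 2 has {1, 2, 3, 5, 6} and table 5 has {1, 2, 3, 7}, leaving only 4.
Round 2, table 1: round 2 has {1, 2, 3, 4, 5, 6} and table 1 has {1, 5, 6}, leaving only 7.
Round 3, table 6: round 3 has {1, 2} and table 6 has {2, 3, 4, 6, 7}, leaving only 5.
Round 6 already has {3, 7} and table 6 already has {2, 3, 4, 5, 6, 7}, so round 6, table 6 must be 1.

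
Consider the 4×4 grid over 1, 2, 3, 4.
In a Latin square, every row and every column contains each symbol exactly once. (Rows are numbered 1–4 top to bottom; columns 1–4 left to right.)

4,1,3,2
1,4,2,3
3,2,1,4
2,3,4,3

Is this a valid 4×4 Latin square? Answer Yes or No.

No

Column 4 contains 3 twice (at rows 2 and 4), so it is not a permutation.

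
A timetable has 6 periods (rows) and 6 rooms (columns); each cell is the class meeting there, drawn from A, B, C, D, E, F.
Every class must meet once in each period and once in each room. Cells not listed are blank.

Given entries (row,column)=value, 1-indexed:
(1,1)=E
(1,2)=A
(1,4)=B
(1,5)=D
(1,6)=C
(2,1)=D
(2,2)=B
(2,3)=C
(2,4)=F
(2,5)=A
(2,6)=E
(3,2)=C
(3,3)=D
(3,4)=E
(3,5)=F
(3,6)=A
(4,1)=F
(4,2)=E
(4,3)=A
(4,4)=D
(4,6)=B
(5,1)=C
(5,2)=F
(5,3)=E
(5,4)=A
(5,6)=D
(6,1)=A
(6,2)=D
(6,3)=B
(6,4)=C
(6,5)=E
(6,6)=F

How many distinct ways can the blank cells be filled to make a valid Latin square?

Period 1, room 3: eliminating its period and room leaves {F}.
Period 3, room 1: eliminating its period and room leaves {B}.
Period 4, room 5: eliminating its period and room leaves {C}.
Period 5, room 5: eliminating its period and room leaves {B}.
Only one assignment across all blanks avoids any period or room repeat, giving 1 completion.

1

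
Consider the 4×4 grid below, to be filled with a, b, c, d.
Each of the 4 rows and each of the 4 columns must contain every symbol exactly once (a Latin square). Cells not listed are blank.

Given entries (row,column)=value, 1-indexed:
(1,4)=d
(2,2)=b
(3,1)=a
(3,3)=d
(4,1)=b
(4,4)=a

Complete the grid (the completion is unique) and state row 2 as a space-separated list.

d b a c

Row 2, column 4: row 2 has {b} and column 4 has {a, d}, leaving only c.
Row 2, column 1: row 2 has {b, c} and column 1 has {a, b}, leaving only d.
Row 2, column 3: row 2 has {b, c, d} and column 3 has {d}, leaving only a.
So row 2 reads: d b a c.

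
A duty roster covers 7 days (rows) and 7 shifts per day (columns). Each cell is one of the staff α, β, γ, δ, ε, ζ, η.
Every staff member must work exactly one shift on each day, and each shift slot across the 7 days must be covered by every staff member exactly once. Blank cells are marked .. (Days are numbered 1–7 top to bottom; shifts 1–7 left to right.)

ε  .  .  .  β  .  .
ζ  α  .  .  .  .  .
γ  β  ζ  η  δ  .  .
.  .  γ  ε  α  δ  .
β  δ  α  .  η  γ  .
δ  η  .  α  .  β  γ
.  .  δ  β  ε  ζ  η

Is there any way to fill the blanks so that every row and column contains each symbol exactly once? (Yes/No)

Day 1, shift 3: day 1 has {β, ε} and shift 3 has {α, γ, δ, ζ}, so it must be η.
Day 1, shift 6: day 1 has {β, ε, η} and shift 6 has {β, γ, δ, ζ}, so it must be α.
Day 2, shift 5: day 2 has {α, ζ} and shift 5 has {α, β, δ, ε, η}, so it must be γ.
Day 2, shift 4: day 2 has {α, γ, ζ} and shift 4 has {α, β, ε, η}, so it must be δ.
Day 3, shift 6: day 3 has {β, γ, δ, ζ, η} and shift 6 has {α, β, γ, δ, ζ}, so it must be ε.
Day 2, shift 6: day 2 has {α, γ, δ, ζ} and shift 6 has {α, β, γ, δ, ε, ζ}, so it must be η.
Day 3, shift 7: day 3 has {β, γ, δ, ε, ζ, η} and shift 7 has {γ, η}, so it must be α.
Day 4, shift 1: day 4 has {α, γ, δ, ε} and shift 1 has {β, γ, δ, ε, ζ}, so it must be η.
Day 4, shift 2: day 4 has {α, γ, δ, ε, η} and shift 2 has {α, β, δ, η}, so it must be ζ.
Day 1, shift 2: day 1 has {α, β, ε, η} and shift 2 has {α, β, δ, ζ, η}, so it must be γ.
Now day 7, shift 2: day 7 together with shift 2 already contain {α, β, γ, δ, ε, ζ, η} — every symbol — so nothing can go there. The grid has no valid completion.

No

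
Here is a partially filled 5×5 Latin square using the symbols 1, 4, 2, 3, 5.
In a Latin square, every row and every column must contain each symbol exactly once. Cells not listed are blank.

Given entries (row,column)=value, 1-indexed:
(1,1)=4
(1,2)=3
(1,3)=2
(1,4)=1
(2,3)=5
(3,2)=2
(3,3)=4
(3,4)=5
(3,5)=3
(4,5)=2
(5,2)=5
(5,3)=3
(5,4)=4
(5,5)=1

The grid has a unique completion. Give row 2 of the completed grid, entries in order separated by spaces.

3 1 5 2 4

Row 2, column 5: row 2 has {5} and column 5 has {1, 2, 3}, leaving only 4.
Row 2, column 2: row 2 has {4, 5} and column 2 has {2, 3, 5}, leaving only 1.
Row 1, column 5: row 1 has {1, 4, 2, 3} and column 5 has {1, 4, 2, 3}, leaving only 5.
Row 3, column 1: row 3 has {4, 2, 3, 5} and column 1 has {4}, leaving only 1.
Row 4, column 2: row 4 has {2} and column 2 has {1, 2, 3, 5}, leaving only 4.
Row 4, column 3: row 4 has {4, 2} and column 3 has {4, 2, 3, 5}, leaving only 1.
Row 4, column 4: row 4 has {1, 4, 2} and column 4 has {1, 4, 5}, leaving only 3.
Row 2, column 4: row 2 has {1, 4, 5} and column 4 has {1, 4, 3, 5}, leaving only 2.
Row 2, column 1: row 2 has {1, 4, 2, 5} and column 1 has {1, 4}, leaving only 3.
So row 2 reads: 3 1 5 2 4.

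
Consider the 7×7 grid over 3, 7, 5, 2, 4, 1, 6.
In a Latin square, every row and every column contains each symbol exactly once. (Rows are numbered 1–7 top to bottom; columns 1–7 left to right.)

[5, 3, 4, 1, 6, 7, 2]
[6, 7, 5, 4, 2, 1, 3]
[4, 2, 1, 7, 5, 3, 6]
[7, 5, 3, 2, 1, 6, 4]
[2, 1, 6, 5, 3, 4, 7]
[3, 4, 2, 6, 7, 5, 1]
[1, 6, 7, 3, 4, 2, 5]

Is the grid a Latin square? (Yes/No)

Each row is a permutation of the 7 symbols, and so is each column.

Yes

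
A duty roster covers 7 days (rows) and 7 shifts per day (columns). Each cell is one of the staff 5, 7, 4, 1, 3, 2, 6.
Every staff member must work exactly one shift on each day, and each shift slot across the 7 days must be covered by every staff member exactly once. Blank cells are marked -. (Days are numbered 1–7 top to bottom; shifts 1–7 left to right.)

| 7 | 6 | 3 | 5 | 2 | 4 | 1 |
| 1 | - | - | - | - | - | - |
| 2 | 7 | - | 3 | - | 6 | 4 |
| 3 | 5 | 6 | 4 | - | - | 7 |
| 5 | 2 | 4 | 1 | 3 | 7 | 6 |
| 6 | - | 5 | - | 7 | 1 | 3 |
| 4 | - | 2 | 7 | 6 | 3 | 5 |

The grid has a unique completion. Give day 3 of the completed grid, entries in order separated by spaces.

2 7 1 3 5 6 4

Day 3, shift 3: day 3 has {7, 4, 3, 2, 6} and shift 3 has {5, 4, 3, 2, 6}, leaving only 1.
Day 3, shift 5: day 3 has {7, 4, 1, 3, 2, 6} and shift 5 has {7, 3, 2, 6}, leaving only 5.
So day 3 reads: 2 7 1 3 5 6 4.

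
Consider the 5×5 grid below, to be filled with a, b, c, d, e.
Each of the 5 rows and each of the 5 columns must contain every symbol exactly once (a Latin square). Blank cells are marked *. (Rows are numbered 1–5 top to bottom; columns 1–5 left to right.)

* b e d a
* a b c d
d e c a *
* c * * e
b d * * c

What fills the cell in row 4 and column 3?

d

Row 1, column 1: row 1 has {a, b, d, e} and column 1 has {b, d}, leaving only c.
Row 2, column 1: row 2 has {a, b, c, d} and column 1 has {b, c, d}, leaving only e.
Row 3, column 5: row 3 has {a, c, d, e} and column 5 has {a, c, d, e}, leaving only b.
Row 4, column 1: row 4 has {c, e} and column 1 has {b, c, d, e}, leaving only a.
Row 4 already has {a, c, e} and column 3 already has {b, c, e}, so row 4, column 3 must be d.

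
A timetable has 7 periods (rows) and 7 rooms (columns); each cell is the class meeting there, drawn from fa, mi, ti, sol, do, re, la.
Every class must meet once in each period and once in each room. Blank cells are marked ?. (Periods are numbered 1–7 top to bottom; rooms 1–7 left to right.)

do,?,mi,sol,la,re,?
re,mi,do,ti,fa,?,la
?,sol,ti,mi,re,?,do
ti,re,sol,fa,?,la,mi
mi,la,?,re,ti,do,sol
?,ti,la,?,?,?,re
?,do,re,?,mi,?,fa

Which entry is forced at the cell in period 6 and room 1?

fa

Period 1, room 2: period 1 has {mi, sol, do, re, la} and room 2 has {mi, ti, sol, do, re, la}, leaving only fa.
Period 1, room 7: period 1 has {fa, mi, sol, do, re, la} and room 7 has {fa, mi, sol, do, re, la}, leaving only ti.
Period 2, room 6: period 2 has {fa, mi, ti, do, re, la} and room 6 has {do, re, la}, leaving only sol.
Period 3, room 6: period 3 has {mi, ti, sol, do, re} and room 6 has {sol, do, re, la}, leaving only fa.
Period 3, room 1: period 3 has {fa, mi, ti, sol, do, re} and room 1 has {mi, ti, do, re}, leaving only la.
Period 4, room 5: period 4 has {fa, mi, ti, sol, re, la} and room 5 has {fa, mi, ti, re, la}, leaving only do.
Period 5, room 3: period 5 has {mi, ti, sol, do, re, la} and room 3 has {mi, ti, sol, do, re, la}, leaving only fa.
Period 6, room 4: period 6 has {ti, re, la} and room 4 has {fa, mi, ti, sol, re}, leaving only do.
Period 6, room 5: period 6 has {ti, do, re, la} and room 5 has {fa, mi, ti, do, re, la}, leaving only sol.
Period 6 already has {ti, sol, do, re, la} and room 1 already has {mi, ti, do, re, la}, so period 6, room 1 must be fa.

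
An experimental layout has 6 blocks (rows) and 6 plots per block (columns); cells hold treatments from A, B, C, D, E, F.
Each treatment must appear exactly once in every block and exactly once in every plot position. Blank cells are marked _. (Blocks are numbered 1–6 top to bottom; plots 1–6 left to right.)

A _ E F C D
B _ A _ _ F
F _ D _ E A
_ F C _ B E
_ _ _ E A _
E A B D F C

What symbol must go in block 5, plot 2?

Block 1, plot 2: block 1 has {A, C, D, E, F} and plot 2 has {A, F}, leaving only B.
Block 2, plot 4: block 2 has {A, B, F} and plot 4 has {D, E, F}, leaving only C.
Block 2, plot 5: block 2 has {A, B, C, F} and plot 5 has {A, B, C, E, F}, leaving only D.
Block 2, plot 2: block 2 has {A, B, C, D, F} and plot 2 has {A, B, F}, leaving only E.
Block 3, plot 2: block 3 has {A, D, E, F} and plot 2 has {A, B, E, F}, leaving only C.
Block 5 already has {A, E} and plot 2 already has {A, B, C, E, F}, so block 5, plot 2 must be D.

D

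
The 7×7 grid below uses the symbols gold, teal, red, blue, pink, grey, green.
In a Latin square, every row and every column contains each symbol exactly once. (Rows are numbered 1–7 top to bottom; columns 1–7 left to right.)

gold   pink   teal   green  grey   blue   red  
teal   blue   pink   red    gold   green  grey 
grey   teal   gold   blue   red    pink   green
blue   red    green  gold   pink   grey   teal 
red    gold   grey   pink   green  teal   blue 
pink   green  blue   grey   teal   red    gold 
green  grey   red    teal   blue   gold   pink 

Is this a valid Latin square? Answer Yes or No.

Each row is a permutation of the 7 symbols, and so is each column.

Yes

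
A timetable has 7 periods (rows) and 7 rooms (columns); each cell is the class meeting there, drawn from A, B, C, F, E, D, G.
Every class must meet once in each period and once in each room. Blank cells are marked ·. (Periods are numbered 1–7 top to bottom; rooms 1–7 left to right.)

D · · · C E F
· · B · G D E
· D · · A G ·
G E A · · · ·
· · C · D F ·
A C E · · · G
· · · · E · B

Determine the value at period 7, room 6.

Period 1, room 3: period 1 has {C, F, E, D} and room 3 has {A, B, C, E}, leaving only G.
Period 3, room 3: period 3 has {A, D, G} and room 3 has {A, B, C, E, G}, leaving only F.
Period 3, room 7: period 3 has {A, F, D, G} and room 7 has {B, F, E, G}, leaving only C.
Period 4, room 7: period 4 has {A, E, G} and room 7 has {B, C, F, E, G}, leaving only D.
Period 5, room 7: period 5 has {C, F, D} and room 7 has {B, C, F, E, D, G}, leaving only A.
Period 6, room 6: period 6 has {A, C, E, G} and room 6 has {F, E, D, G}, leaving only B.
Period 4, room 6: period 4 has {A, E, D, G} and room 6 has {B, F, E, D, G}, leaving only C.
Period 7 already has {B, E} and room 6 already has {B, C, F, E, D, G}, so period 7, room 6 must be A.

A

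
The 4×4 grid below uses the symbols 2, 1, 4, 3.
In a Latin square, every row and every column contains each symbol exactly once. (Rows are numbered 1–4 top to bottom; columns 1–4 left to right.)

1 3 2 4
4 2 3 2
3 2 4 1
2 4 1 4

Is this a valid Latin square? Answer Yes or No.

No

Row 4 contains 4 twice (at columns 2 and 4); row 2 is also not a permutation.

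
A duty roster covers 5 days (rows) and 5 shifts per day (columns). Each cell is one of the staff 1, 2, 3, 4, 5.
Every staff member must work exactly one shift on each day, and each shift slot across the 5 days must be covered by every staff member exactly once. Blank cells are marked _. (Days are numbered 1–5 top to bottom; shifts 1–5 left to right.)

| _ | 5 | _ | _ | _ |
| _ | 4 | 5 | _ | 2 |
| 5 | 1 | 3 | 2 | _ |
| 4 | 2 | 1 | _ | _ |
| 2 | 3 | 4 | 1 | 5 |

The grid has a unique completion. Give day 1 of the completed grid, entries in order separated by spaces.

3 5 2 4 1

Day 1, shift 3: day 1 has {5} and shift 3 has {1, 3, 4, 5}, leaving only 2.
Day 2, shift 4: day 2 has {2, 4, 5} and shift 4 has {1, 2}, leaving only 3.
Day 1, shift 4: day 1 has {2, 5} and shift 4 has {1, 2, 3}, leaving only 4.
Day 2, shift 1: day 2 has {2, 3, 4, 5} and shift 1 has {2, 4, 5}, leaving only 1.
Day 1, shift 1: day 1 has {2, 4, 5} and shift 1 has {1, 2, 4, 5}, leaving only 3.
Day 1, shift 5: day 1 has {2, 3, 4, 5} and shift 5 has {2, 5}, leaving only 1.
So day 1 reads: 3 5 2 4 1.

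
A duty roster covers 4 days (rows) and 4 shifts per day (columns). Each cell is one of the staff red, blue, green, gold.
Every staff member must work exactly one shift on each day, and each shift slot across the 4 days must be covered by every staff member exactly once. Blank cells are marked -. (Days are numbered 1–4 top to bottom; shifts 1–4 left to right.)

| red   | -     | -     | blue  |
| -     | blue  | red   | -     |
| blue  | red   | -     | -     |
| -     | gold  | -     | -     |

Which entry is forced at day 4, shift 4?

Day 1, shift 2: day 1 has {red, blue} and shift 2 has {red, blue, gold}, leaving only green.
Day 1, shift 3: day 1 has {red, blue, green} and shift 3 has {red}, leaving only gold.
Day 3, shift 3: day 3 has {red, blue} and shift 3 has {red, gold}, leaving only green.
Day 3, shift 4: day 3 has {red, blue, green} and shift 4 has {blue}, leaving only gold.
Day 2, shift 4: day 2 has {red, blue} and shift 4 has {blue, gold}, leaving only green.
Day 4 already has {gold} and shift 4 already has {blue, green, gold}, so day 4, shift 4 must be red.

red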